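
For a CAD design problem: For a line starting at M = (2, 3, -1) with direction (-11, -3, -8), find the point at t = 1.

P(t) = M + t·d
  = (2 + (-11)·1, 3 + (-3)·1, -1 + (-8)·1)
  = (2 - 11, 3 - 3, -1 - 8)
  = (-9, 0, -9)

(-9, 0, -9)


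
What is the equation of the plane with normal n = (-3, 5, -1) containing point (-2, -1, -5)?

The plane through P with normal n = (a, b, c) satisfies n·(r - P) = 0,
i.e. ax + by + cz = a·x₀ + b·y₀ + c·z₀.
d = (-3)·(-2) + 5·(-1) + (-1)·(-5)
  = 6 - 5 + 5
  = 6
Equation: -3x + 5y - z = 6

-3x + 5y - z = 6


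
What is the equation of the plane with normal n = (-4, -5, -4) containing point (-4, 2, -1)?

The plane through P with normal n = (a, b, c) satisfies n·(r - P) = 0,
i.e. ax + by + cz = a·x₀ + b·y₀ + c·z₀.
d = (-4)·(-4) + (-5)·2 + (-4)·(-1)
  = 16 - 10 + 4
  = 10
Equation: -4x - 5y - 4z = 10

-4x - 5y - 4z = 10


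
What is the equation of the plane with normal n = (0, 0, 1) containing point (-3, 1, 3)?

The plane through P with normal n = (a, b, c) satisfies n·(r - P) = 0,
i.e. ax + by + cz = a·x₀ + b·y₀ + c·z₀.
d = 0·(-3) + 0·1 + 1·3
  = 0 + 0 + 3
  = 3
Equation: z = 3

z = 3


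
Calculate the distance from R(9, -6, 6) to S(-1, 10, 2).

d = √[(x₂-x₁)² + (y₂-y₁)² + (z₂-z₁)²]
  = √[(-10)² + 16² + (-4)²]
  = √[100 + 256 + 16]
  = √372
  ≈ 19.29

19.29


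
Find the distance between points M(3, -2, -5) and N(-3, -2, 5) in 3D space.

d = √[(x₂-x₁)² + (y₂-y₁)² + (z₂-z₁)²]
  = √[(-6)² + 0² + 10²]
  = √[36 + 0 + 100]
  = √136
  ≈ 11.66

11.66


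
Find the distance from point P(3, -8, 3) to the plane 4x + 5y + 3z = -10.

distance = |a·x₀ + b·y₀ + c·z₀ - d| / √(a² + b² + c²)
  = |4·3 + 5·(-8) + 3·3 - (-10)| / √(4² + 5² + 3²)
  = |12 - 40 + 9 + 10| / √(16 + 25 + 9)
  = |-9| / √50
  = 9 / 7.071
  ≈ 1.273

1.273


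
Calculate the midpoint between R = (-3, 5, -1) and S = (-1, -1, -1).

M = ((x₁+x₂)/2, (y₁+y₂)/2, (z₁+z₂)/2)
  = ((-3 - 1)/2, (5 - 1)/2, (-1 - 1)/2)
  = (-4/2, 4/2, -2/2)
  = (-2, 2, -1)

(-2, 2, -1)


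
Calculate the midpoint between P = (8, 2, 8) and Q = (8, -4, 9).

M = ((x₁+x₂)/2, (y₁+y₂)/2, (z₁+z₂)/2)
  = ((8 + 8)/2, (2 - 4)/2, (8 + 9)/2)
  = (16/2, -2/2, 17/2)
  = (8, -1, 8.5)

(8, -1, 8.5)


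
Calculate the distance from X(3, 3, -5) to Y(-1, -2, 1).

d = √[(x₂-x₁)² + (y₂-y₁)² + (z₂-z₁)²]
  = √[(-4)² + (-5)² + 6²]
  = √[16 + 25 + 36]
  = √77
  ≈ 8.775

8.775


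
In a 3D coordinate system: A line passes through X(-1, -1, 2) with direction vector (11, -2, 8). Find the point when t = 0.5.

P(t) = X + t·d
  = (-1 + 11·0.5, -1 + (-2)·0.5, 2 + 8·0.5)
  = (-1 + 5.5, -1 - 1, 2 + 4)
  = (4.5, -2, 6)

(4.5, -2, 6)


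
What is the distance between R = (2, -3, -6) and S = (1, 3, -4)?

d = √[(x₂-x₁)² + (y₂-y₁)² + (z₂-z₁)²]
  = √[(-1)² + 6² + 2²]
  = √[1 + 36 + 4]
  = √41
  ≈ 6.403

6.403


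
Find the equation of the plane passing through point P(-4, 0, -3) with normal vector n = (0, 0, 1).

The plane through P with normal n = (a, b, c) satisfies n·(r - P) = 0,
i.e. ax + by + cz = a·x₀ + b·y₀ + c·z₀.
d = 0·(-4) + 0·0 + 1·(-3)
  = 0 + 0 - 3
  = -3
Equation: z = -3

z = -3


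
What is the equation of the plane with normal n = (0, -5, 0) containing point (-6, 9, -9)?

The plane through P with normal n = (a, b, c) satisfies n·(r - P) = 0,
i.e. ax + by + cz = a·x₀ + b·y₀ + c·z₀.
d = 0·(-6) + (-5)·9 + 0·(-9)
  = 0 - 45 + 0
  = -45
Equation: -5y = -45

-5y = -45


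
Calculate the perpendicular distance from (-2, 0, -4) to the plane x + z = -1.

distance = |a·x₀ + b·y₀ + c·z₀ - d| / √(a² + b² + c²)
  = |1·(-2) + 0·0 + 1·(-4) - (-1)| / √(1² + 0² + 1²)
  = |-2 + 0 - 4 + 1| / √(1 + 0 + 1)
  = |-5| / √2
  = 5 / 1.414
  ≈ 3.536

3.536


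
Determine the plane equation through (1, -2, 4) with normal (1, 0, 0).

The plane through P with normal n = (a, b, c) satisfies n·(r - P) = 0,
i.e. ax + by + cz = a·x₀ + b·y₀ + c·z₀.
d = 1·1 + 0·(-2) + 0·4
  = 1 + 0 + 0
  = 1
Equation: x = 1

x = 1


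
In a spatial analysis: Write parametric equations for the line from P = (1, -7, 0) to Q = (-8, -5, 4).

Direction vector d = Q - P = (-8 - 1, -5 + 7, 4 + 0) = (-9, 2, 4)
Parametric form r = P + t·d:
x = 1 - 9t, y = -7 + 2t, z = 0 + 4t

x = 1 - 9t, y = -7 + 2t, z = 0 + 4t


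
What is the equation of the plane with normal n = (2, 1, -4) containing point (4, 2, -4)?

The plane through P with normal n = (a, b, c) satisfies n·(r - P) = 0,
i.e. ax + by + cz = a·x₀ + b·y₀ + c·z₀.
d = 2·4 + 1·2 + (-4)·(-4)
  = 8 + 2 + 16
  = 26
Equation: 2x + y - 4z = 26

2x + y - 4z = 26


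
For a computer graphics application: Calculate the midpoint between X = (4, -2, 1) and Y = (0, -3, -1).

M = ((x₁+x₂)/2, (y₁+y₂)/2, (z₁+z₂)/2)
  = ((4 + 0)/2, (-2 - 3)/2, (1 - 1)/2)
  = (4/2, -5/2, 0/2)
  = (2, -2.5, 0)

(2, -2.5, 0)


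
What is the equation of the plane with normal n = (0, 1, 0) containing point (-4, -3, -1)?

The plane through P with normal n = (a, b, c) satisfies n·(r - P) = 0,
i.e. ax + by + cz = a·x₀ + b·y₀ + c·z₀.
d = 0·(-4) + 1·(-3) + 0·(-1)
  = 0 - 3 + 0
  = -3
Equation: y = -3

y = -3


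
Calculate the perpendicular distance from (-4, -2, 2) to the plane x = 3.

distance = |a·x₀ + b·y₀ + c·z₀ - d| / √(a² + b² + c²)
  = |1·(-4) + 0·(-2) + 0·2 - 3| / √(1² + 0² + 0²)
  = |-4 + 0 + 0 - 3| / √(1 + 0 + 0)
  = |-7| / √1
  = 7 / 1
  ≈ 7

7


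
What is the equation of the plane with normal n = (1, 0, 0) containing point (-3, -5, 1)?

The plane through P with normal n = (a, b, c) satisfies n·(r - P) = 0,
i.e. ax + by + cz = a·x₀ + b·y₀ + c·z₀.
d = 1·(-3) + 0·(-5) + 0·1
  = -3 + 0 + 0
  = -3
Equation: x = -3

x = -3


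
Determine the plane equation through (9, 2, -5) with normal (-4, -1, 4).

The plane through P with normal n = (a, b, c) satisfies n·(r - P) = 0,
i.e. ax + by + cz = a·x₀ + b·y₀ + c·z₀.
d = (-4)·9 + (-1)·2 + 4·(-5)
  = -36 - 2 - 20
  = -58
Equation: -4x - y + 4z = -58

-4x - y + 4z = -58


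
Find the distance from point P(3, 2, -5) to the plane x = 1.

distance = |a·x₀ + b·y₀ + c·z₀ - d| / √(a² + b² + c²)
  = |1·3 + 0·2 + 0·(-5) - 1| / √(1² + 0² + 0²)
  = |3 + 0 + 0 - 1| / √(1 + 0 + 0)
  = |2| / √1
  = 2 / 1
  ≈ 2

2


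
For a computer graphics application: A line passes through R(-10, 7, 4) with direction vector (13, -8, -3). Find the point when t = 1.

P(t) = R + t·d
  = (-10 + 13·1, 7 + (-8)·1, 4 + (-3)·1)
  = (-10 + 13, 7 - 8, 4 - 3)
  = (3, -1, 1)

(3, -1, 1)


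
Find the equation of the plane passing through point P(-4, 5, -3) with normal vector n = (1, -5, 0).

The plane through P with normal n = (a, b, c) satisfies n·(r - P) = 0,
i.e. ax + by + cz = a·x₀ + b·y₀ + c·z₀.
d = 1·(-4) + (-5)·5 + 0·(-3)
  = -4 - 25 + 0
  = -29
Equation: x - 5y = -29

x - 5y = -29


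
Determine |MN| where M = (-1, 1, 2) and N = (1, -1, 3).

d = √[(x₂-x₁)² + (y₂-y₁)² + (z₂-z₁)²]
  = √[2² + (-2)² + 1²]
  = √[4 + 4 + 1]
  = √9
  ≈ 3

3


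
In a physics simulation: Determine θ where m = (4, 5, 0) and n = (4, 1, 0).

m·n = 4·4 + 5·1 + 0·0 = 16 + 5 + 0 = 21
|m| = √(4² + 5² + 0²) = √41 ≈ 6.403
|n| = √(4² + 1² + 0²) = √17 ≈ 4.123
cos θ = (m·n)/(|m||n|) = 21/(6.403·4.123) ≈ 0.7954
θ = arccos(0.7954) ≈ 37.3°

37.3°


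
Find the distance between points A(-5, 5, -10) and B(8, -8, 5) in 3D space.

d = √[(x₂-x₁)² + (y₂-y₁)² + (z₂-z₁)²]
  = √[13² + (-13)² + 15²]
  = √[169 + 169 + 225]
  = √563
  ≈ 23.73

23.73


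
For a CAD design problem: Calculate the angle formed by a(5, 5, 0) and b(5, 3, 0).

a·b = 5·5 + 5·3 + 0·0 = 25 + 15 + 0 = 40
|a| = √(5² + 5² + 0²) = √50 ≈ 7.071
|b| = √(5² + 3² + 0²) = √34 ≈ 5.831
cos θ = (a·b)/(|a||b|) = 40/(7.071·5.831) ≈ 0.9701
θ = arccos(0.9701) ≈ 14.04°

14.04°


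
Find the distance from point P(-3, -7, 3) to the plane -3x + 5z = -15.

distance = |a·x₀ + b·y₀ + c·z₀ - d| / √(a² + b² + c²)
  = |(-3)·(-3) + 0·(-7) + 5·3 - (-15)| / √((-3)² + 0² + 5²)
  = |9 + 0 + 15 + 15| / √(9 + 0 + 25)
  = |39| / √34
  = 39 / 5.831
  ≈ 6.688

6.688


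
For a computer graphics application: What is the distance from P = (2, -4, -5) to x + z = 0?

distance = |a·x₀ + b·y₀ + c·z₀ - d| / √(a² + b² + c²)
  = |1·2 + 0·(-4) + 1·(-5) - 0| / √(1² + 0² + 1²)
  = |2 + 0 - 5 + 0| / √(1 + 0 + 1)
  = |-3| / √2
  = 3 / 1.414
  ≈ 2.121

2.121


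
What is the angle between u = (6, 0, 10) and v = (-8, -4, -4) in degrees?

u·v = 6·(-8) + 0·(-4) + 10·(-4) = -48 + 0 - 40 = -88
|u| = √(6² + 0² + 10²) = √136 ≈ 11.66
|v| = √((-8)² + (-4)² + (-4)²) = √96 ≈ 9.798
cos θ = (u·v)/(|u||v|) = -88/(11.66·9.798) ≈ -0.7702
θ = arccos(-0.7702) ≈ 140.4°

140.4°


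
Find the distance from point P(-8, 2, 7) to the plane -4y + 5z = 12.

distance = |a·x₀ + b·y₀ + c·z₀ - d| / √(a² + b² + c²)
  = |0·(-8) + (-4)·2 + 5·7 - 12| / √(0² + (-4)² + 5²)
  = |0 - 8 + 35 - 12| / √(0 + 16 + 25)
  = |15| / √41
  = 15 / 6.403
  ≈ 2.343

2.343


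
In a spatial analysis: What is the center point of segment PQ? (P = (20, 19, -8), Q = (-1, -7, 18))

M = ((x₁+x₂)/2, (y₁+y₂)/2, (z₁+z₂)/2)
  = ((20 - 1)/2, (19 - 7)/2, (-8 + 18)/2)
  = (19/2, 12/2, 10/2)
  = (9.5, 6, 5)

(9.5, 6, 5)


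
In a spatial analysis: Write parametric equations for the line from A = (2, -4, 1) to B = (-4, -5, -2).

Direction vector d = B - A = (-4 - 2, -5 + 4, -2 - 1) = (-6, -1, -3)
Parametric form r = A + t·d:
x = 2 - 6t, y = -4 - t, z = 1 - 3t

x = 2 - 6t, y = -4 - t, z = 1 - 3t


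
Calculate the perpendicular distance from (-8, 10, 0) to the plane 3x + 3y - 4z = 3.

distance = |a·x₀ + b·y₀ + c·z₀ - d| / √(a² + b² + c²)
  = |3·(-8) + 3·10 + (-4)·0 - 3| / √(3² + 3² + (-4)²)
  = |-24 + 30 + 0 - 3| / √(9 + 9 + 16)
  = |3| / √34
  = 3 / 5.831
  ≈ 0.5145

0.5145


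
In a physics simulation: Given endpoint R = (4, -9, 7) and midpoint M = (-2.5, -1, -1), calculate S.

S = 2M - R
  = (2·(-2.5) - 4, 2·(-1) - (-9), 2·(-1) - 7)
  = (-5 - 4, -2 + 9, -2 - 7)
  = (-9, 7, -9)

(-9, 7, -9)


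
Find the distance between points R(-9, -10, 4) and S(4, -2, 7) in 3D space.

d = √[(x₂-x₁)² + (y₂-y₁)² + (z₂-z₁)²]
  = √[13² + 8² + 3²]
  = √[169 + 64 + 9]
  = √242
  ≈ 15.56

15.56


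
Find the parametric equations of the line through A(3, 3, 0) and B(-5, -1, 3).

Direction vector d = B - A = (-5 - 3, -1 - 3, 3 + 0) = (-8, -4, 3)
Parametric form r = A + t·d:
x = 3 - 8t, y = 3 - 4t, z = 0 + 3t

x = 3 - 8t, y = 3 - 4t, z = 0 + 3t


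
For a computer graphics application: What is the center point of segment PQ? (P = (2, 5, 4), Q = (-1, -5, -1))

M = ((x₁+x₂)/2, (y₁+y₂)/2, (z₁+z₂)/2)
  = ((2 - 1)/2, (5 - 5)/2, (4 - 1)/2)
  = (1/2, 0/2, 3/2)
  = (0.5, 0, 1.5)

(0.5, 0, 1.5)


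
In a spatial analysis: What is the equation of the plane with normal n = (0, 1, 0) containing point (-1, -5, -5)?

The plane through P with normal n = (a, b, c) satisfies n·(r - P) = 0,
i.e. ax + by + cz = a·x₀ + b·y₀ + c·z₀.
d = 0·(-1) + 1·(-5) + 0·(-5)
  = 0 - 5 + 0
  = -5
Equation: y = -5

y = -5


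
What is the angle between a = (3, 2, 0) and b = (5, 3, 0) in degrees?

a·b = 3·5 + 2·3 + 0·0 = 15 + 6 + 0 = 21
|a| = √(3² + 2² + 0²) = √13 ≈ 3.606
|b| = √(5² + 3² + 0²) = √34 ≈ 5.831
cos θ = (a·b)/(|a||b|) = 21/(3.606·5.831) ≈ 0.9989
θ = arccos(0.9989) ≈ 2.726°

2.726°


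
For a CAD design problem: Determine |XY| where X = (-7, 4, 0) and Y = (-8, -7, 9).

d = √[(x₂-x₁)² + (y₂-y₁)² + (z₂-z₁)²]
  = √[(-1)² + (-11)² + 9²]
  = √[1 + 121 + 81]
  = √203
  ≈ 14.25

14.25


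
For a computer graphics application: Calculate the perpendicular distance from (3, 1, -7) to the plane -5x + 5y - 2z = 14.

distance = |a·x₀ + b·y₀ + c·z₀ - d| / √(a² + b² + c²)
  = |(-5)·3 + 5·1 + (-2)·(-7) - 14| / √((-5)² + 5² + (-2)²)
  = |-15 + 5 + 14 - 14| / √(25 + 25 + 4)
  = |-10| / √54
  = 10 / 7.348
  ≈ 1.361

1.361


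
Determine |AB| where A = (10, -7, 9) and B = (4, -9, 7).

d = √[(x₂-x₁)² + (y₂-y₁)² + (z₂-z₁)²]
  = √[(-6)² + (-2)² + (-2)²]
  = √[36 + 4 + 4]
  = √44
  ≈ 6.633

6.633


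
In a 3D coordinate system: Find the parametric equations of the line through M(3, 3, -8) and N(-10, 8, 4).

Direction vector d = N - M = (-10 - 3, 8 - 3, 4 + 8) = (-13, 5, 12)
Parametric form r = M + t·d:
x = 3 - 13t, y = 3 + 5t, z = -8 + 12t

x = 3 - 13t, y = 3 + 5t, z = -8 + 12t


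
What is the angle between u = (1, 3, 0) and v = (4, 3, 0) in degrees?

u·v = 1·4 + 3·3 + 0·0 = 4 + 9 + 0 = 13
|u| = √(1² + 3² + 0²) = √10 ≈ 3.162
|v| = √(4² + 3² + 0²) = √25 ≈ 5
cos θ = (u·v)/(|u||v|) = 13/(3.162·5) ≈ 0.8222
θ = arccos(0.8222) ≈ 34.7°

34.7°


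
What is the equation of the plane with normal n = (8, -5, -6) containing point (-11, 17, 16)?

The plane through P with normal n = (a, b, c) satisfies n·(r - P) = 0,
i.e. ax + by + cz = a·x₀ + b·y₀ + c·z₀.
d = 8·(-11) + (-5)·17 + (-6)·16
  = -88 - 85 - 96
  = -269
Equation: 8x - 5y - 6z = -269

8x - 5y - 6z = -269


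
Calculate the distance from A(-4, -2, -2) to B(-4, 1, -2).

d = √[(x₂-x₁)² + (y₂-y₁)² + (z₂-z₁)²]
  = √[0² + 3² + 0²]
  = √[0 + 9 + 0]
  = √9
  ≈ 3

3


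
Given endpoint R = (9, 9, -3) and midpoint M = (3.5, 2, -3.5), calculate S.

S = 2M - R
  = (2·3.5 - 9, 2·2 - 9, 2·(-3.5) - (-3))
  = (7 - 9, 4 - 9, -7 + 3)
  = (-2, -5, -4)

(-2, -5, -4)


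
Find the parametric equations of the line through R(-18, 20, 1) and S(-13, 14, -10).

Direction vector d = S - R = (-13 + 18, 14 - 20, -10 - 1) = (5, -6, -11)
Parametric form r = R + t·d:
x = -18 + 5t, y = 20 - 6t, z = 1 - 11t

x = -18 + 5t, y = 20 - 6t, z = 1 - 11t


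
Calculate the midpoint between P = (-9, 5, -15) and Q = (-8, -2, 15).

M = ((x₁+x₂)/2, (y₁+y₂)/2, (z₁+z₂)/2)
  = ((-9 - 8)/2, (5 - 2)/2, (-15 + 15)/2)
  = (-17/2, 3/2, 0/2)
  = (-8.5, 1.5, 0)

(-8.5, 1.5, 0)


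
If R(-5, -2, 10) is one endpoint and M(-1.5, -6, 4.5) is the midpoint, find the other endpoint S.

S = 2M - R
  = (2·(-1.5) - (-5), 2·(-6) - (-2), 2·4.5 - 10)
  = (-3 + 5, -12 + 2, 9 - 10)
  = (2, -10, -1)

(2, -10, -1)


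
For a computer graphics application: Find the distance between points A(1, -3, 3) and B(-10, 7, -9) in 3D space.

d = √[(x₂-x₁)² + (y₂-y₁)² + (z₂-z₁)²]
  = √[(-11)² + 10² + (-12)²]
  = √[121 + 100 + 144]
  = √365
  ≈ 19.1

19.1


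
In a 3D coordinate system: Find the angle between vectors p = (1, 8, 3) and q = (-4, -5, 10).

p·q = 1·(-4) + 8·(-5) + 3·10 = -4 - 40 + 30 = -14
|p| = √(1² + 8² + 3²) = √74 ≈ 8.602
|q| = √((-4)² + (-5)² + 10²) = √141 ≈ 11.87
cos θ = (p·q)/(|p||q|) = -14/(8.602·11.87) ≈ -0.1371
θ = arccos(-0.1371) ≈ 97.88°

97.88°


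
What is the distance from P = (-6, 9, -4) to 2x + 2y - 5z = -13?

distance = |a·x₀ + b·y₀ + c·z₀ - d| / √(a² + b² + c²)
  = |2·(-6) + 2·9 + (-5)·(-4) - (-13)| / √(2² + 2² + (-5)²)
  = |-12 + 18 + 20 + 13| / √(4 + 4 + 25)
  = |39| / √33
  = 39 / 5.745
  ≈ 6.789

6.789


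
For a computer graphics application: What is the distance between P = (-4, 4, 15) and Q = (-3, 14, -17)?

d = √[(x₂-x₁)² + (y₂-y₁)² + (z₂-z₁)²]
  = √[1² + 10² + (-32)²]
  = √[1 + 100 + 1024]
  = √1125
  ≈ 33.54

33.54


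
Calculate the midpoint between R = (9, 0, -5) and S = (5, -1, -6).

M = ((x₁+x₂)/2, (y₁+y₂)/2, (z₁+z₂)/2)
  = ((9 + 5)/2, (0 - 1)/2, (-5 - 6)/2)
  = (14/2, -1/2, -11/2)
  = (7, -0.5, -5.5)

(7, -0.5, -5.5)


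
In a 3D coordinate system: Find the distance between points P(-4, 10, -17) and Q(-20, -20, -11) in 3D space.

d = √[(x₂-x₁)² + (y₂-y₁)² + (z₂-z₁)²]
  = √[(-16)² + (-30)² + 6²]
  = √[256 + 900 + 36]
  = √1192
  ≈ 34.53

34.53


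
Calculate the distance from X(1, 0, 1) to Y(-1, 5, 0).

d = √[(x₂-x₁)² + (y₂-y₁)² + (z₂-z₁)²]
  = √[(-2)² + 5² + (-1)²]
  = √[4 + 25 + 1]
  = √30
  ≈ 5.477

5.477


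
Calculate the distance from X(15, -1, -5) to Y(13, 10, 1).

d = √[(x₂-x₁)² + (y₂-y₁)² + (z₂-z₁)²]
  = √[(-2)² + 11² + 6²]
  = √[4 + 121 + 36]
  = √161
  ≈ 12.69

12.69


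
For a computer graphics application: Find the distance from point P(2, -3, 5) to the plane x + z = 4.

distance = |a·x₀ + b·y₀ + c·z₀ - d| / √(a² + b² + c²)
  = |1·2 + 0·(-3) + 1·5 - 4| / √(1² + 0² + 1²)
  = |2 + 0 + 5 - 4| / √(1 + 0 + 1)
  = |3| / √2
  = 3 / 1.414
  ≈ 2.121

2.121


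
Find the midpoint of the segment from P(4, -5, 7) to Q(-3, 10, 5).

M = ((x₁+x₂)/2, (y₁+y₂)/2, (z₁+z₂)/2)
  = ((4 - 3)/2, (-5 + 10)/2, (7 + 5)/2)
  = (1/2, 5/2, 12/2)
  = (0.5, 2.5, 6)

(0.5, 2.5, 6)


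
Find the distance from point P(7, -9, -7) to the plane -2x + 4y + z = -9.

distance = |a·x₀ + b·y₀ + c·z₀ - d| / √(a² + b² + c²)
  = |(-2)·7 + 4·(-9) + 1·(-7) - (-9)| / √((-2)² + 4² + 1²)
  = |-14 - 36 - 7 + 9| / √(4 + 16 + 1)
  = |-48| / √21
  = 48 / 4.583
  ≈ 10.47

10.47


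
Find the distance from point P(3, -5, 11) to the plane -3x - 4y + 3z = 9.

distance = |a·x₀ + b·y₀ + c·z₀ - d| / √(a² + b² + c²)
  = |(-3)·3 + (-4)·(-5) + 3·11 - 9| / √((-3)² + (-4)² + 3²)
  = |-9 + 20 + 33 - 9| / √(9 + 16 + 9)
  = |35| / √34
  = 35 / 5.831
  ≈ 6.002

6.002


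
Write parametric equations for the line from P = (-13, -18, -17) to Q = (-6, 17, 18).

Direction vector d = Q - P = (-6 + 13, 17 + 18, 18 + 17) = (7, 35, 35)
Parametric form r = P + t·d:
x = -13 + 7t, y = -18 + 35t, z = -17 + 35t

x = -13 + 7t, y = -18 + 35t, z = -17 + 35t


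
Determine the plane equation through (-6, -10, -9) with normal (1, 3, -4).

The plane through P with normal n = (a, b, c) satisfies n·(r - P) = 0,
i.e. ax + by + cz = a·x₀ + b·y₀ + c·z₀.
d = 1·(-6) + 3·(-10) + (-4)·(-9)
  = -6 - 30 + 36
  = 0
Equation: x + 3y - 4z = 0

x + 3y - 4z = 0


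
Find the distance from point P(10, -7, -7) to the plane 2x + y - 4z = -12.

distance = |a·x₀ + b·y₀ + c·z₀ - d| / √(a² + b² + c²)
  = |2·10 + 1·(-7) + (-4)·(-7) - (-12)| / √(2² + 1² + (-4)²)
  = |20 - 7 + 28 + 12| / √(4 + 1 + 16)
  = |53| / √21
  = 53 / 4.583
  ≈ 11.57

11.57


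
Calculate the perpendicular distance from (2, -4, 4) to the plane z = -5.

distance = |a·x₀ + b·y₀ + c·z₀ - d| / √(a² + b² + c²)
  = |0·2 + 0·(-4) + 1·4 - (-5)| / √(0² + 0² + 1²)
  = |0 + 0 + 4 + 5| / √(0 + 0 + 1)
  = |9| / √1
  = 9 / 1
  ≈ 9

9


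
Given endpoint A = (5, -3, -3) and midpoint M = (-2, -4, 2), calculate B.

B = 2M - A
  = (2·(-2) - 5, 2·(-4) - (-3), 2·2 - (-3))
  = (-4 - 5, -8 + 3, 4 + 3)
  = (-9, -5, 7)

(-9, -5, 7)


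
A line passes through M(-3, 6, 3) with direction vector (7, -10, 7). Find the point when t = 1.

P(t) = M + t·d
  = (-3 + 7·1, 6 + (-10)·1, 3 + 7·1)
  = (-3 + 7, 6 - 10, 3 + 7)
  = (4, -4, 10)

(4, -4, 10)


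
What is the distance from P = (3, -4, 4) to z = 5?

distance = |a·x₀ + b·y₀ + c·z₀ - d| / √(a² + b² + c²)
  = |0·3 + 0·(-4) + 1·4 - 5| / √(0² + 0² + 1²)
  = |0 + 0 + 4 - 5| / √(0 + 0 + 1)
  = |-1| / √1
  = 1 / 1
  ≈ 1

1


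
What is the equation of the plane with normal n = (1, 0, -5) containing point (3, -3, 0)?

The plane through P with normal n = (a, b, c) satisfies n·(r - P) = 0,
i.e. ax + by + cz = a·x₀ + b·y₀ + c·z₀.
d = 1·3 + 0·(-3) + (-5)·0
  = 3 + 0 + 0
  = 3
Equation: x - 5z = 3

x - 5z = 3


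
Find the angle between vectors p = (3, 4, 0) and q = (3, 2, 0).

p·q = 3·3 + 4·2 + 0·0 = 9 + 8 + 0 = 17
|p| = √(3² + 4² + 0²) = √25 ≈ 5
|q| = √(3² + 2² + 0²) = √13 ≈ 3.606
cos θ = (p·q)/(|p||q|) = 17/(5·3.606) ≈ 0.943
θ = arccos(0.943) ≈ 19.44°

19.44°


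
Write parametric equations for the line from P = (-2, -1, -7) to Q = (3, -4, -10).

Direction vector d = Q - P = (3 + 2, -4 + 1, -10 + 7) = (5, -3, -3)
Parametric form r = P + t·d:
x = -2 + 5t, y = -1 - 3t, z = -7 - 3t

x = -2 + 5t, y = -1 - 3t, z = -7 - 3t


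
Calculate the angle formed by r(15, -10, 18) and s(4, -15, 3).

r·s = 15·4 + (-10)·(-15) + 18·3 = 60 + 150 + 54 = 264
|r| = √(15² + (-10)² + 18²) = √649 ≈ 25.48
|s| = √(4² + (-15)² + 3²) = √250 ≈ 15.81
cos θ = (r·s)/(|r||s|) = 264/(25.48·15.81) ≈ 0.6554
θ = arccos(0.6554) ≈ 49.05°

49.05°


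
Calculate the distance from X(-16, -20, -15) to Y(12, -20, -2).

d = √[(x₂-x₁)² + (y₂-y₁)² + (z₂-z₁)²]
  = √[28² + 0² + 13²]
  = √[784 + 0 + 169]
  = √953
  ≈ 30.87

30.87


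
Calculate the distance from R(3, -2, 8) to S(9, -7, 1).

d = √[(x₂-x₁)² + (y₂-y₁)² + (z₂-z₁)²]
  = √[6² + (-5)² + (-7)²]
  = √[36 + 25 + 49]
  = √110
  ≈ 10.49

10.49


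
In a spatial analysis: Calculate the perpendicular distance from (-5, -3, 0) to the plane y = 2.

distance = |a·x₀ + b·y₀ + c·z₀ - d| / √(a² + b² + c²)
  = |0·(-5) + 1·(-3) + 0·0 - 2| / √(0² + 1² + 0²)
  = |0 - 3 + 0 - 2| / √(0 + 1 + 0)
  = |-5| / √1
  = 5 / 1
  ≈ 5

5


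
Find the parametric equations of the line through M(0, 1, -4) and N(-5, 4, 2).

Direction vector d = N - M = (-5 + 0, 4 - 1, 2 + 4) = (-5, 3, 6)
Parametric form r = M + t·d:
x = 0 - 5t, y = 1 + 3t, z = -4 + 6t

x = 0 - 5t, y = 1 + 3t, z = -4 + 6t


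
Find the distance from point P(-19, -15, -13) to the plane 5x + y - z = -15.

distance = |a·x₀ + b·y₀ + c·z₀ - d| / √(a² + b² + c²)
  = |5·(-19) + 1·(-15) + (-1)·(-13) - (-15)| / √(5² + 1² + (-1)²)
  = |-95 - 15 + 13 + 15| / √(25 + 1 + 1)
  = |-82| / √27
  = 82 / 5.196
  ≈ 15.78

15.78


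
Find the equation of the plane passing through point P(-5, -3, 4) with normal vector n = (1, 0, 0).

The plane through P with normal n = (a, b, c) satisfies n·(r - P) = 0,
i.e. ax + by + cz = a·x₀ + b·y₀ + c·z₀.
d = 1·(-5) + 0·(-3) + 0·4
  = -5 + 0 + 0
  = -5
Equation: x = -5

x = -5


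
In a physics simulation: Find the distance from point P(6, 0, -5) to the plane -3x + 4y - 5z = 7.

distance = |a·x₀ + b·y₀ + c·z₀ - d| / √(a² + b² + c²)
  = |(-3)·6 + 4·0 + (-5)·(-5) - 7| / √((-3)² + 4² + (-5)²)
  = |-18 + 0 + 25 - 7| / √(9 + 16 + 25)
  = |0| / √50
  = 0 / 7.071
  ≈ 0

0


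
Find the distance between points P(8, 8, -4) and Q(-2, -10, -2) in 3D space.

d = √[(x₂-x₁)² + (y₂-y₁)² + (z₂-z₁)²]
  = √[(-10)² + (-18)² + 2²]
  = √[100 + 324 + 4]
  = √428
  ≈ 20.69

20.69


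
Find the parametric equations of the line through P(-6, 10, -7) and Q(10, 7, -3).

Direction vector d = Q - P = (10 + 6, 7 - 10, -3 + 7) = (16, -3, 4)
Parametric form r = P + t·d:
x = -6 + 16t, y = 10 - 3t, z = -7 + 4t

x = -6 + 16t, y = 10 - 3t, z = -7 + 4t


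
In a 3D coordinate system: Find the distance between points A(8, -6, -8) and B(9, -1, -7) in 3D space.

d = √[(x₂-x₁)² + (y₂-y₁)² + (z₂-z₁)²]
  = √[1² + 5² + 1²]
  = √[1 + 25 + 1]
  = √27
  ≈ 5.196

5.196


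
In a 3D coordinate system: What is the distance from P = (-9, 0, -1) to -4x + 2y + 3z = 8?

distance = |a·x₀ + b·y₀ + c·z₀ - d| / √(a² + b² + c²)
  = |(-4)·(-9) + 2·0 + 3·(-1) - 8| / √((-4)² + 2² + 3²)
  = |36 + 0 - 3 - 8| / √(16 + 4 + 9)
  = |25| / √29
  = 25 / 5.385
  ≈ 4.642

4.642


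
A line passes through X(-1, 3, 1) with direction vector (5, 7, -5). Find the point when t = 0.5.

P(t) = X + t·d
  = (-1 + 5·0.5, 3 + 7·0.5, 1 + (-5)·0.5)
  = (-1 + 2.5, 3 + 3.5, 1 - 2.5)
  = (1.5, 6.5, -1.5)

(1.5, 6.5, -1.5)


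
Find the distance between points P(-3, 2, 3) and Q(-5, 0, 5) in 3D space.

d = √[(x₂-x₁)² + (y₂-y₁)² + (z₂-z₁)²]
  = √[(-2)² + (-2)² + 2²]
  = √[4 + 4 + 4]
  = √12
  ≈ 3.464

3.464


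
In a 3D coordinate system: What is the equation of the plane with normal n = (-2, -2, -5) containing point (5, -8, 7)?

The plane through P with normal n = (a, b, c) satisfies n·(r - P) = 0,
i.e. ax + by + cz = a·x₀ + b·y₀ + c·z₀.
d = (-2)·5 + (-2)·(-8) + (-5)·7
  = -10 + 16 - 35
  = -29
Equation: -2x - 2y - 5z = -29

-2x - 2y - 5z = -29


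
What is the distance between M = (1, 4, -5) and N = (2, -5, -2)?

d = √[(x₂-x₁)² + (y₂-y₁)² + (z₂-z₁)²]
  = √[1² + (-9)² + 3²]
  = √[1 + 81 + 9]
  = √91
  ≈ 9.539

9.539


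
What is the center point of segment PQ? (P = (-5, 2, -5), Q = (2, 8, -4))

M = ((x₁+x₂)/2, (y₁+y₂)/2, (z₁+z₂)/2)
  = ((-5 + 2)/2, (2 + 8)/2, (-5 - 4)/2)
  = (-3/2, 10/2, -9/2)
  = (-1.5, 5, -4.5)

(-1.5, 5, -4.5)


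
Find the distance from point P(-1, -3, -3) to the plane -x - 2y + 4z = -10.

distance = |a·x₀ + b·y₀ + c·z₀ - d| / √(a² + b² + c²)
  = |(-1)·(-1) + (-2)·(-3) + 4·(-3) - (-10)| / √((-1)² + (-2)² + 4²)
  = |1 + 6 - 12 + 10| / √(1 + 4 + 16)
  = |5| / √21
  = 5 / 4.583
  ≈ 1.091

1.091


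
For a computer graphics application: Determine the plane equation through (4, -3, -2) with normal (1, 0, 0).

The plane through P with normal n = (a, b, c) satisfies n·(r - P) = 0,
i.e. ax + by + cz = a·x₀ + b·y₀ + c·z₀.
d = 1·4 + 0·(-3) + 0·(-2)
  = 4 + 0 + 0
  = 4
Equation: x = 4

x = 4


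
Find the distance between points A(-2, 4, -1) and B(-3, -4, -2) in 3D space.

d = √[(x₂-x₁)² + (y₂-y₁)² + (z₂-z₁)²]
  = √[(-1)² + (-8)² + (-1)²]
  = √[1 + 64 + 1]
  = √66
  ≈ 8.124

8.124


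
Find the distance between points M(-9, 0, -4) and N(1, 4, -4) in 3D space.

d = √[(x₂-x₁)² + (y₂-y₁)² + (z₂-z₁)²]
  = √[10² + 4² + 0²]
  = √[100 + 16 + 0]
  = √116
  ≈ 10.77

10.77


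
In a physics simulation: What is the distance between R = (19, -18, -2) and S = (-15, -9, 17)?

d = √[(x₂-x₁)² + (y₂-y₁)² + (z₂-z₁)²]
  = √[(-34)² + 9² + 19²]
  = √[1156 + 81 + 361]
  = √1598
  ≈ 39.97

39.97


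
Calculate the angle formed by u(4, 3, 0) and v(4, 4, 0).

u·v = 4·4 + 3·4 + 0·0 = 16 + 12 + 0 = 28
|u| = √(4² + 3² + 0²) = √25 ≈ 5
|v| = √(4² + 4² + 0²) = √32 ≈ 5.657
cos θ = (u·v)/(|u||v|) = 28/(5·5.657) ≈ 0.9899
θ = arccos(0.9899) ≈ 8.13°

8.13°


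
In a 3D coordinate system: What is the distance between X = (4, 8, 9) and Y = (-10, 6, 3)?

d = √[(x₂-x₁)² + (y₂-y₁)² + (z₂-z₁)²]
  = √[(-14)² + (-2)² + (-6)²]
  = √[196 + 4 + 36]
  = √236
  ≈ 15.36

15.36


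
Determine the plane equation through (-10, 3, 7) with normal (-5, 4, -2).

The plane through P with normal n = (a, b, c) satisfies n·(r - P) = 0,
i.e. ax + by + cz = a·x₀ + b·y₀ + c·z₀.
d = (-5)·(-10) + 4·3 + (-2)·7
  = 50 + 12 - 14
  = 48
Equation: -5x + 4y - 2z = 48

-5x + 4y - 2z = 48


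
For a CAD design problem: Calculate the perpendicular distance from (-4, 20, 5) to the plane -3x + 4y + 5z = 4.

distance = |a·x₀ + b·y₀ + c·z₀ - d| / √(a² + b² + c²)
  = |(-3)·(-4) + 4·20 + 5·5 - 4| / √((-3)² + 4² + 5²)
  = |12 + 80 + 25 - 4| / √(9 + 16 + 25)
  = |113| / √50
  = 113 / 7.071
  ≈ 15.98

15.98


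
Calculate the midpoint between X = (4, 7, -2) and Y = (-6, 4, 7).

M = ((x₁+x₂)/2, (y₁+y₂)/2, (z₁+z₂)/2)
  = ((4 - 6)/2, (7 + 4)/2, (-2 + 7)/2)
  = (-2/2, 11/2, 5/2)
  = (-1, 5.5, 2.5)

(-1, 5.5, 2.5)


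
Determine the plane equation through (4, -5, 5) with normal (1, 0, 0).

The plane through P with normal n = (a, b, c) satisfies n·(r - P) = 0,
i.e. ax + by + cz = a·x₀ + b·y₀ + c·z₀.
d = 1·4 + 0·(-5) + 0·5
  = 4 + 0 + 0
  = 4
Equation: x = 4

x = 4


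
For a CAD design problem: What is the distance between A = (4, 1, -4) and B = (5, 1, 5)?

d = √[(x₂-x₁)² + (y₂-y₁)² + (z₂-z₁)²]
  = √[1² + 0² + 9²]
  = √[1 + 0 + 81]
  = √82
  ≈ 9.055

9.055


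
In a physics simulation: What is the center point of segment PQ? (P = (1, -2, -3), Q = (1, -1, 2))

M = ((x₁+x₂)/2, (y₁+y₂)/2, (z₁+z₂)/2)
  = ((1 + 1)/2, (-2 - 1)/2, (-3 + 2)/2)
  = (2/2, -3/2, -1/2)
  = (1, -1.5, -0.5)

(1, -1.5, -0.5)


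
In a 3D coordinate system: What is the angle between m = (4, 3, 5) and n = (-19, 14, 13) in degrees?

m·n = 4·(-19) + 3·14 + 5·13 = -76 + 42 + 65 = 31
|m| = √(4² + 3² + 5²) = √50 ≈ 7.071
|n| = √((-19)² + 14² + 13²) = √726 ≈ 26.94
cos θ = (m·n)/(|m||n|) = 31/(7.071·26.94) ≈ 0.1627
θ = arccos(0.1627) ≈ 80.64°

80.64°


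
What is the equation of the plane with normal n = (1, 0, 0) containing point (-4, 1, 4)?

The plane through P with normal n = (a, b, c) satisfies n·(r - P) = 0,
i.e. ax + by + cz = a·x₀ + b·y₀ + c·z₀.
d = 1·(-4) + 0·1 + 0·4
  = -4 + 0 + 0
  = -4
Equation: x = -4

x = -4


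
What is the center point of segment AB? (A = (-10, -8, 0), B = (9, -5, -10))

M = ((x₁+x₂)/2, (y₁+y₂)/2, (z₁+z₂)/2)
  = ((-10 + 9)/2, (-8 - 5)/2, (0 - 10)/2)
  = (-1/2, -13/2, -10/2)
  = (-0.5, -6.5, -5)

(-0.5, -6.5, -5)


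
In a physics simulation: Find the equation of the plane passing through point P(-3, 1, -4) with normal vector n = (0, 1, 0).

The plane through P with normal n = (a, b, c) satisfies n·(r - P) = 0,
i.e. ax + by + cz = a·x₀ + b·y₀ + c·z₀.
d = 0·(-3) + 1·1 + 0·(-4)
  = 0 + 1 + 0
  = 1
Equation: y = 1

y = 1


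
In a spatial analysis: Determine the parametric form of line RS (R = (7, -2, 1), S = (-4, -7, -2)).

Direction vector d = S - R = (-4 - 7, -7 + 2, -2 - 1) = (-11, -5, -3)
Parametric form r = R + t·d:
x = 7 - 11t, y = -2 - 5t, z = 1 - 3t

x = 7 - 11t, y = -2 - 5t, z = 1 - 3t


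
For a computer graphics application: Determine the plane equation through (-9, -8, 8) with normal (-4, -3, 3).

The plane through P with normal n = (a, b, c) satisfies n·(r - P) = 0,
i.e. ax + by + cz = a·x₀ + b·y₀ + c·z₀.
d = (-4)·(-9) + (-3)·(-8) + 3·8
  = 36 + 24 + 24
  = 84
Equation: -4x - 3y + 3z = 84

-4x - 3y + 3z = 84


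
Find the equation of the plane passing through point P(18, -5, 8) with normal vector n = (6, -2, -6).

The plane through P with normal n = (a, b, c) satisfies n·(r - P) = 0,
i.e. ax + by + cz = a·x₀ + b·y₀ + c·z₀.
d = 6·18 + (-2)·(-5) + (-6)·8
  = 108 + 10 - 48
  = 70
Equation: 6x - 2y - 6z = 70

6x - 2y - 6z = 70


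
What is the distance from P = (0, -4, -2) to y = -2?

distance = |a·x₀ + b·y₀ + c·z₀ - d| / √(a² + b² + c²)
  = |0·0 + 1·(-4) + 0·(-2) - (-2)| / √(0² + 1² + 0²)
  = |0 - 4 + 0 + 2| / √(0 + 1 + 0)
  = |-2| / √1
  = 2 / 1
  ≈ 2

2


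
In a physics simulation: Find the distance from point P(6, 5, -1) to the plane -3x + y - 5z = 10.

distance = |a·x₀ + b·y₀ + c·z₀ - d| / √(a² + b² + c²)
  = |(-3)·6 + 1·5 + (-5)·(-1) - 10| / √((-3)² + 1² + (-5)²)
  = |-18 + 5 + 5 - 10| / √(9 + 1 + 25)
  = |-18| / √35
  = 18 / 5.916
  ≈ 3.043

3.043


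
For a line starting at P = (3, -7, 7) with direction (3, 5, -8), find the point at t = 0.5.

P(t) = P + t·d
  = (3 + 3·0.5, -7 + 5·0.5, 7 + (-8)·0.5)
  = (3 + 1.5, -7 + 2.5, 7 - 4)
  = (4.5, -4.5, 3)

(4.5, -4.5, 3)


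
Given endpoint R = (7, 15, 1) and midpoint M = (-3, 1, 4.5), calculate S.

S = 2M - R
  = (2·(-3) - 7, 2·1 - 15, 2·4.5 - 1)
  = (-6 - 7, 2 - 15, 9 - 1)
  = (-13, -13, 8)

(-13, -13, 8)


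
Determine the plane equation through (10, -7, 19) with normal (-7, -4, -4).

The plane through P with normal n = (a, b, c) satisfies n·(r - P) = 0,
i.e. ax + by + cz = a·x₀ + b·y₀ + c·z₀.
d = (-7)·10 + (-4)·(-7) + (-4)·19
  = -70 + 28 - 76
  = -118
Equation: -7x - 4y - 4z = -118

-7x - 4y - 4z = -118


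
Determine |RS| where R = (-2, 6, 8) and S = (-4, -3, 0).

d = √[(x₂-x₁)² + (y₂-y₁)² + (z₂-z₁)²]
  = √[(-2)² + (-9)² + (-8)²]
  = √[4 + 81 + 64]
  = √149
  ≈ 12.21

12.21


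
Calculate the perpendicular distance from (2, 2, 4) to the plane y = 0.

distance = |a·x₀ + b·y₀ + c·z₀ - d| / √(a² + b² + c²)
  = |0·2 + 1·2 + 0·4 - 0| / √(0² + 1² + 0²)
  = |0 + 2 + 0 + 0| / √(0 + 1 + 0)
  = |2| / √1
  = 2 / 1
  ≈ 2

2


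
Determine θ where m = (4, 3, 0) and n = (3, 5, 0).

m·n = 4·3 + 3·5 + 0·0 = 12 + 15 + 0 = 27
|m| = √(4² + 3² + 0²) = √25 ≈ 5
|n| = √(3² + 5² + 0²) = √34 ≈ 5.831
cos θ = (m·n)/(|m||n|) = 27/(5·5.831) ≈ 0.9261
θ = arccos(0.9261) ≈ 22.17°

22.17°


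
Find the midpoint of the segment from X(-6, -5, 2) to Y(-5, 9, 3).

M = ((x₁+x₂)/2, (y₁+y₂)/2, (z₁+z₂)/2)
  = ((-6 - 5)/2, (-5 + 9)/2, (2 + 3)/2)
  = (-11/2, 4/2, 5/2)
  = (-5.5, 2, 2.5)

(-5.5, 2, 2.5)


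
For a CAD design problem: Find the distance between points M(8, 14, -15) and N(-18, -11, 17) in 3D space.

d = √[(x₂-x₁)² + (y₂-y₁)² + (z₂-z₁)²]
  = √[(-26)² + (-25)² + 32²]
  = √[676 + 625 + 1024]
  = √2325
  ≈ 48.22

48.22


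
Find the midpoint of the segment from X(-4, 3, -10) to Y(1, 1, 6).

M = ((x₁+x₂)/2, (y₁+y₂)/2, (z₁+z₂)/2)
  = ((-4 + 1)/2, (3 + 1)/2, (-10 + 6)/2)
  = (-3/2, 4/2, -4/2)
  = (-1.5, 2, -2)

(-1.5, 2, -2)


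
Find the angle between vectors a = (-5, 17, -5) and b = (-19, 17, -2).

a·b = (-5)·(-19) + 17·17 + (-5)·(-2) = 95 + 289 + 10 = 394
|a| = √((-5)² + 17² + (-5)²) = √339 ≈ 18.41
|b| = √((-19)² + 17² + (-2)²) = √654 ≈ 25.57
cos θ = (a·b)/(|a||b|) = 394/(18.41·25.57) ≈ 0.8368
θ = arccos(0.8368) ≈ 33.2°

33.2°


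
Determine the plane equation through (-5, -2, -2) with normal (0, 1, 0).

The plane through P with normal n = (a, b, c) satisfies n·(r - P) = 0,
i.e. ax + by + cz = a·x₀ + b·y₀ + c·z₀.
d = 0·(-5) + 1·(-2) + 0·(-2)
  = 0 - 2 + 0
  = -2
Equation: y = -2

y = -2


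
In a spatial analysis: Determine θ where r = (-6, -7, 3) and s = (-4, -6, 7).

r·s = (-6)·(-4) + (-7)·(-6) + 3·7 = 24 + 42 + 21 = 87
|r| = √((-6)² + (-7)² + 3²) = √94 ≈ 9.695
|s| = √((-4)² + (-6)² + 7²) = √101 ≈ 10.05
cos θ = (r·s)/(|r||s|) = 87/(9.695·10.05) ≈ 0.8929
θ = arccos(0.8929) ≈ 26.76°

26.76°


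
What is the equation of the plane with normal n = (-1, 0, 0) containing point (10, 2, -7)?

The plane through P with normal n = (a, b, c) satisfies n·(r - P) = 0,
i.e. ax + by + cz = a·x₀ + b·y₀ + c·z₀.
d = (-1)·10 + 0·2 + 0·(-7)
  = -10 + 0 + 0
  = -10
Equation: -x = -10

-x = -10


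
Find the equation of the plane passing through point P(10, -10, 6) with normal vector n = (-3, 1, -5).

The plane through P with normal n = (a, b, c) satisfies n·(r - P) = 0,
i.e. ax + by + cz = a·x₀ + b·y₀ + c·z₀.
d = (-3)·10 + 1·(-10) + (-5)·6
  = -30 - 10 - 30
  = -70
Equation: -3x + y - 5z = -70

-3x + y - 5z = -70


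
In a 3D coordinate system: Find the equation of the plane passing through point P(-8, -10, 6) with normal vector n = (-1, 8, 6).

The plane through P with normal n = (a, b, c) satisfies n·(r - P) = 0,
i.e. ax + by + cz = a·x₀ + b·y₀ + c·z₀.
d = (-1)·(-8) + 8·(-10) + 6·6
  = 8 - 80 + 36
  = -36
Equation: -x + 8y + 6z = -36

-x + 8y + 6z = -36


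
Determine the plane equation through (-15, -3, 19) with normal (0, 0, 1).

The plane through P with normal n = (a, b, c) satisfies n·(r - P) = 0,
i.e. ax + by + cz = a·x₀ + b·y₀ + c·z₀.
d = 0·(-15) + 0·(-3) + 1·19
  = 0 + 0 + 19
  = 19
Equation: z = 19

z = 19


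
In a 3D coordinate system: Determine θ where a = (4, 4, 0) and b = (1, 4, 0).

a·b = 4·1 + 4·4 + 0·0 = 4 + 16 + 0 = 20
|a| = √(4² + 4² + 0²) = √32 ≈ 5.657
|b| = √(1² + 4² + 0²) = √17 ≈ 4.123
cos θ = (a·b)/(|a||b|) = 20/(5.657·4.123) ≈ 0.8575
θ = arccos(0.8575) ≈ 30.96°

30.96°


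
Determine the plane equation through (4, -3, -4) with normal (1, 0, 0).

The plane through P with normal n = (a, b, c) satisfies n·(r - P) = 0,
i.e. ax + by + cz = a·x₀ + b·y₀ + c·z₀.
d = 1·4 + 0·(-3) + 0·(-4)
  = 4 + 0 + 0
  = 4
Equation: x = 4

x = 4


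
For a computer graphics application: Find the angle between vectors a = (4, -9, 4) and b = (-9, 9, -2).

a·b = 4·(-9) + (-9)·9 + 4·(-2) = -36 - 81 - 8 = -125
|a| = √(4² + (-9)² + 4²) = √113 ≈ 10.63
|b| = √((-9)² + 9² + (-2)²) = √166 ≈ 12.88
cos θ = (a·b)/(|a||b|) = -125/(10.63·12.88) ≈ -0.9127
θ = arccos(-0.9127) ≈ 155.9°

155.9°


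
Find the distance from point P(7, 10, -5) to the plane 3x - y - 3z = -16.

distance = |a·x₀ + b·y₀ + c·z₀ - d| / √(a² + b² + c²)
  = |3·7 + (-1)·10 + (-3)·(-5) - (-16)| / √(3² + (-1)² + (-3)²)
  = |21 - 10 + 15 + 16| / √(9 + 1 + 9)
  = |42| / √19
  = 42 / 4.359
  ≈ 9.635

9.635


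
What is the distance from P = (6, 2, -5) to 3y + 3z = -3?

distance = |a·x₀ + b·y₀ + c·z₀ - d| / √(a² + b² + c²)
  = |0·6 + 3·2 + 3·(-5) - (-3)| / √(0² + 3² + 3²)
  = |0 + 6 - 15 + 3| / √(0 + 9 + 9)
  = |-6| / √18
  = 6 / 4.243
  ≈ 1.414

1.414


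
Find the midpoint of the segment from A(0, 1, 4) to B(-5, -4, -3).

M = ((x₁+x₂)/2, (y₁+y₂)/2, (z₁+z₂)/2)
  = ((0 - 5)/2, (1 - 4)/2, (4 - 3)/2)
  = (-5/2, -3/2, 1/2)
  = (-2.5, -1.5, 0.5)

(-2.5, -1.5, 0.5)


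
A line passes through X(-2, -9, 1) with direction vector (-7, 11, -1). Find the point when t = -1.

P(t) = X + t·d
  = (-2 + (-7)·(-1), -9 + 11·(-1), 1 + (-1)·(-1))
  = (-2 + 7, -9 - 11, 1 + 1)
  = (5, -20, 2)

(5, -20, 2)


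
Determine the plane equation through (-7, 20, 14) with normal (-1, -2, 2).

The plane through P with normal n = (a, b, c) satisfies n·(r - P) = 0,
i.e. ax + by + cz = a·x₀ + b·y₀ + c·z₀.
d = (-1)·(-7) + (-2)·20 + 2·14
  = 7 - 40 + 28
  = -5
Equation: -x - 2y + 2z = -5

-x - 2y + 2z = -5


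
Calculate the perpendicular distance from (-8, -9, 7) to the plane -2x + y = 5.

distance = |a·x₀ + b·y₀ + c·z₀ - d| / √(a² + b² + c²)
  = |(-2)·(-8) + 1·(-9) + 0·7 - 5| / √((-2)² + 1² + 0²)
  = |16 - 9 + 0 - 5| / √(4 + 1 + 0)
  = |2| / √5
  = 2 / 2.236
  ≈ 0.8944

0.8944


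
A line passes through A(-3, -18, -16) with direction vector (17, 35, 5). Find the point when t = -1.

P(t) = A + t·d
  = (-3 + 17·(-1), -18 + 35·(-1), -16 + 5·(-1))
  = (-3 - 17, -18 - 35, -16 - 5)
  = (-20, -53, -21)

(-20, -53, -21)


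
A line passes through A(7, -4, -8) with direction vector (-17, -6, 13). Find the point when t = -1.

P(t) = A + t·d
  = (7 + (-17)·(-1), -4 + (-6)·(-1), -8 + 13·(-1))
  = (7 + 17, -4 + 6, -8 - 13)
  = (24, 2, -21)

(24, 2, -21)


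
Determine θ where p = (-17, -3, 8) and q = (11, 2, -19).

p·q = (-17)·11 + (-3)·2 + 8·(-19) = -187 - 6 - 152 = -345
|p| = √((-17)² + (-3)² + 8²) = √362 ≈ 19.03
|q| = √(11² + 2² + (-19)²) = √486 ≈ 22.05
cos θ = (p·q)/(|p||q|) = -345/(19.03·22.05) ≈ -0.8225
θ = arccos(-0.8225) ≈ 145.3°

145.3°


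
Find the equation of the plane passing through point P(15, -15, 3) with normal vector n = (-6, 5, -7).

The plane through P with normal n = (a, b, c) satisfies n·(r - P) = 0,
i.e. ax + by + cz = a·x₀ + b·y₀ + c·z₀.
d = (-6)·15 + 5·(-15) + (-7)·3
  = -90 - 75 - 21
  = -186
Equation: -6x + 5y - 7z = -186

-6x + 5y - 7z = -186
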